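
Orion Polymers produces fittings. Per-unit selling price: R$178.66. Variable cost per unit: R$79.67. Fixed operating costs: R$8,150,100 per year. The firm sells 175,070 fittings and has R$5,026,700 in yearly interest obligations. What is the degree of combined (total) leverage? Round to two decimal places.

Total contribution margin = 175,070 × R$98.99 = R$17,330,179.30.
Subtracting fixed costs: EBIT = R$17,330,179.30 − R$8,150,100 = R$9,180,079.30. Interest = R$5,026,700.00, so EBIT − I = R$4,153,379.30.
DCL = contribution ÷ (EBIT − I) = R$17,330,179.30 ÷ R$4,153,379.30 = 4.1725.

4.17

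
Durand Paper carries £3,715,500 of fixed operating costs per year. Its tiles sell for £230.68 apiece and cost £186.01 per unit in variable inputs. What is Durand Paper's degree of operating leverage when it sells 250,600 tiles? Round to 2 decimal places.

1.50

At 250,600 units, contribution = 250,600 × £44.67 = £11,194,302.00.
Subtracting fixed costs: EBIT = £11,194,302.00 − £3,715,500 = £7,478,802.00.
So DOL = total CM / EBIT = £11,194,302.00 / £7,478,802.00 = 1.4968.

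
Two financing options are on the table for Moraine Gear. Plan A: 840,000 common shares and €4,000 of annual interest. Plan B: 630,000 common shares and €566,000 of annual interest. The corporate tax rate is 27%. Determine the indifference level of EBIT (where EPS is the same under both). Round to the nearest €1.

€2,252,000

Set EPS_A = EPS_B: (EBIT − €4,000)(1 − 0.27) ÷ 840,000 = (EBIT − €566,000)(1 − 0.27) ÷ 630,000.
Cancelling (1 − t) and cross-multiplying: 630,000·(EBIT − 4,000) = 840,000·(EBIT − 566,000).
EBIT × (840,000 − 630,000) = 566,000 × 840,000 − 4,000 × 630,000 = 472,920,000,000, so EBIT = 472,920,000,000 ÷ 210,000 = 2,252,000.00.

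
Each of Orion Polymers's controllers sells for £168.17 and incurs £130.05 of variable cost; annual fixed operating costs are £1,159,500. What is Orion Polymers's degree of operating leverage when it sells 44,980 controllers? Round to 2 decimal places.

3.09

Contribution at this volume is 44,980 × £38.12 = £1,714,637.60.
Subtracting fixed costs: EBIT = £1,714,637.60 − £1,159,500 = £555,137.60.
So DOL = total CM / EBIT = £1,714,637.60 / £555,137.60 = 3.0887.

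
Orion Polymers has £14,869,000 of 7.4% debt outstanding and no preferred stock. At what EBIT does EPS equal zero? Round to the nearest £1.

Annual interest = 7.4% × £14,869,000 = £1,100,306.00.
Without preferred stock the financial break-even is simply EBIT = interest = £1,100,306.00.

£1,100,306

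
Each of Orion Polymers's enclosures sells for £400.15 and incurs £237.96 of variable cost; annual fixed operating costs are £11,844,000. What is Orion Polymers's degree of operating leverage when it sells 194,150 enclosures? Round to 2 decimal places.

Contribution at this volume is 194,150 × £162.19 = £31,489,188.50.
Subtracting fixed costs: EBIT = £31,489,188.50 − £11,844,000 = £19,645,188.50.
So DOL = total CM / EBIT = £31,489,188.50 / £19,645,188.50 = 1.6029.

1.60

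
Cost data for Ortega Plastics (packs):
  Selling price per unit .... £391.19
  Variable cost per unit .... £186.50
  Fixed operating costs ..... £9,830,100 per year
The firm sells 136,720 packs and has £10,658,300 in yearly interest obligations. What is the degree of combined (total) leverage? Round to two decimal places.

3.73

Total contribution margin = 136,720 × £204.69 = £27,985,216.80.
Operating income = contribution − fixed costs = £27,985,216.80 − £9,830,100 = £18,155,116.80. Interest = £10,658,300.00.
DOL = £27,985,216.80 ÷ £18,155,116.80 = 1.5415; DFL = £18,155,116.80 ÷ £7,496,816.80 = 2.4217.
Combined leverage = 1.5415 × 2.4217 = 3.7331.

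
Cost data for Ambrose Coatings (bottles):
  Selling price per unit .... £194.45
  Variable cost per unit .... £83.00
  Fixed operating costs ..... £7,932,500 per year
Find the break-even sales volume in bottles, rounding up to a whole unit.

71,176 bottles

Contribution margin per unit = £194.45 − £83.00 = £111.45.
Break-even volume = fixed costs ÷ CM per unit = £7,932,500 ÷ £111.45 = 71,175.41, so 71,176 bottles.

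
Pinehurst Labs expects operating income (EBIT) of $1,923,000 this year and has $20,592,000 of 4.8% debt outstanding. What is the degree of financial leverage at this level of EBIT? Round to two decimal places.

Interest = $988,416.00.
DFL = EBIT ÷ (EBIT − I) = $1,923,000 ÷ ($1,923,000 − $988,416.00) = $1,923,000 ÷ $934,584.00 = 2.0576.

2.06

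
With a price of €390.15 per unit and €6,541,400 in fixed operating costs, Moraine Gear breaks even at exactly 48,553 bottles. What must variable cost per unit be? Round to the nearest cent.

At break-even, FC = Q × (P − VC), so P − VC = €6,541,400 ÷ 48,553 = €134.7270.
Hence VC = price − CM = €390.15 − €134.7270 = €255.42.

€255.42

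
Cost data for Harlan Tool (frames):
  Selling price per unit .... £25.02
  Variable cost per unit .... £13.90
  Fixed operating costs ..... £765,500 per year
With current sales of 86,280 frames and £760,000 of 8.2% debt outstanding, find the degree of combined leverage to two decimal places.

7.29

Contribution at this volume is 86,280 × £11.12 = £959,433.60.
Subtracting fixed costs: EBIT = £959,433.60 − £765,500 = £193,933.60. Interest = £62,320.00.
DOL = £959,433.60 ÷ £193,933.60 = 4.9472; DFL = £193,933.60 ÷ £131,613.60 = 1.4735.
Combined leverage = 4.9472 × 1.4735 = 7.2897.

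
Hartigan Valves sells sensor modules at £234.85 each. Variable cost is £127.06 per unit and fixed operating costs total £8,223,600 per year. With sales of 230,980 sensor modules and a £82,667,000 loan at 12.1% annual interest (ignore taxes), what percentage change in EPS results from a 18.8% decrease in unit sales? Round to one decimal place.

Contribution at this volume is 230,980 × £107.79 = £24,897,334.20.
Operating income = contribution − fixed costs = £24,897,334.20 − £8,223,600 = £16,673,734.20.
After interest of £10,002,707.00, pre-tax earnings = £6,671,027.20.
Degree of combined leverage = contribution ÷ (EBIT − I) = £24,897,334.20 ÷ £6,671,027.20 = 3.7322.
%ΔEPS = DCL × %ΔSales = 3.7322 × -18.8% = -70.2%.

-70.2%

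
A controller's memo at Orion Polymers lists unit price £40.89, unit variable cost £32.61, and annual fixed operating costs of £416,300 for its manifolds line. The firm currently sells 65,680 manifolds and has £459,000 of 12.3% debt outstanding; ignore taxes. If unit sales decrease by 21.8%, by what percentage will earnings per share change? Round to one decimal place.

At 65,680 units, contribution = 65,680 × £8.28 = £543,830.40.
EBIT = £543,830.40 − £416,300 = £127,530.40.
Interest = £56,457.00, so EBIT − I = £71,073.40.
DCL = total CM / (EBIT − I) = £543,830.40 / £71,073.40 = 7.6517.
EPS therefore changes by 7.6517 × (-21.8%) = -166.8%.

-166.8%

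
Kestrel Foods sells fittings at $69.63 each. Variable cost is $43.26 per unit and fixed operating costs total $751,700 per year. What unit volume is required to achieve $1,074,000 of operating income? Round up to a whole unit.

Each unit contributes $69.63 − $43.26 = $26.37.
Units = (FC + target) / CM = ($751,700 + $1,074,000) / $26.37 = 69,233.98, so 69,234 fittings.

69,234 fittings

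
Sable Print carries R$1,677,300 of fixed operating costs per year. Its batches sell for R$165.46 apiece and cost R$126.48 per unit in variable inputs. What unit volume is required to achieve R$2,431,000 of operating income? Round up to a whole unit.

Unit CM = price − variable cost = R$165.46 − R$126.48 = R$38.98.
Need Q such that Q × R$38.98 − R$1,677,300 = R$2,431,000, i.e. Q = R$4,108,300 / R$38.98 = 105,395.07 → 105,396.

105,396 batches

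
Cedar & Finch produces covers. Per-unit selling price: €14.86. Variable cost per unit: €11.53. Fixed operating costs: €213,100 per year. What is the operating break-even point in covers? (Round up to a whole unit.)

63,994 covers

Unit CM = price − variable cost = €14.86 − €11.53 = €3.33.
Break-even volume = fixed costs ÷ CM per unit = €213,100 ÷ €3.33 = 63,993.99, so 63,994 covers.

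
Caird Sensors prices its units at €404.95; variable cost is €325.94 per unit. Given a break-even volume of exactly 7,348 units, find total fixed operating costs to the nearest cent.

€580,565.48

Contribution margin per unit = €404.95 − €325.94 = €79.01.
Since BE = FC / CM, FC = 7,348 × €79.01 = €580,565.48.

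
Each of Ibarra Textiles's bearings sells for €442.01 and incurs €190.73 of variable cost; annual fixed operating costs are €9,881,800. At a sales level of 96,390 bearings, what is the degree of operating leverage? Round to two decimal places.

1.69

At 96,390 units, contribution = 96,390 × €251.28 = €24,220,879.20.
Operating income = contribution − fixed costs = €24,220,879.20 − €9,881,800 = €14,339,079.20.
Degree of operating leverage = €24,220,879.20 / €14,339,079.20 = 1.6892.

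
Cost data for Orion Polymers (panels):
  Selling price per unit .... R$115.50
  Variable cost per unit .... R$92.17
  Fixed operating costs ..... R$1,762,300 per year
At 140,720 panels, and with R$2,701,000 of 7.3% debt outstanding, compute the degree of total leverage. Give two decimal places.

Total contribution margin = 140,720 × R$23.33 = R$3,282,997.60.
EBIT = R$3,282,997.60 − R$1,762,300 = R$1,520,697.60. Interest = R$197,173.00.
DOL = R$3,282,997.60 ÷ R$1,520,697.60 = 2.1589; DFL = R$1,520,697.60 ÷ R$1,323,524.60 = 1.1490.
DCL = DOL × DFL = 2.1589 × 1.1490 = 2.4806.

2.48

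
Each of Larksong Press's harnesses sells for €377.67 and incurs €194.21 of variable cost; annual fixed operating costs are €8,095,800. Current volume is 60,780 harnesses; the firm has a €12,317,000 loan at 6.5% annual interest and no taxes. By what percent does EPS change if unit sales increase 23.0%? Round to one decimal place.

At 60,780 units, contribution = 60,780 × €183.46 = €11,150,698.80.
Operating income = contribution − fixed costs = €11,150,698.80 − €8,095,800 = €3,054,898.80.
After interest of €800,605.00, pre-tax earnings = €2,254,293.80.
Degree of combined leverage = contribution ÷ (EBIT − I) = €11,150,698.80 ÷ €2,254,293.80 = 4.9464.
%ΔEPS = DCL × %ΔSales = 4.9464 × +23.0% = +113.8%.

+113.8%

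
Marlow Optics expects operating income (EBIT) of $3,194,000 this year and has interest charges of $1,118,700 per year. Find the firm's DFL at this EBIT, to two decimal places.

Annual interest charges come to $1,118,700.00.
DFL = EBIT ÷ (EBIT − I) = $3,194,000 ÷ ($3,194,000 − $1,118,700.00) = $3,194,000 ÷ $2,075,300.00 = 1.5391.

1.54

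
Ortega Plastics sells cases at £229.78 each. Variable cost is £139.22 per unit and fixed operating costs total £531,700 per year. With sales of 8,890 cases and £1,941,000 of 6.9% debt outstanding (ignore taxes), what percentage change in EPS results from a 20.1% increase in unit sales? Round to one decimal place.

Contribution at this volume is 8,890 × £90.56 = £805,078.40.
Operating income = contribution − fixed costs = £805,078.40 − £531,700 = £273,378.40.
After interest of £133,929.00, pre-tax earnings = £139,449.40.
Degree of combined leverage = contribution ÷ (EBIT − I) = £805,078.40 ÷ £139,449.40 = 5.7733.
EPS therefore changes by 5.7733 × (+20.1%) = +116.0%.

+116.0%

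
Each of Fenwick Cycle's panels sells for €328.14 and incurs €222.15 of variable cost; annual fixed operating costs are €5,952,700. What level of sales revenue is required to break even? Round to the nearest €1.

CM per unit = €328.14 − €222.15 = €105.99; CM ratio = €105.99 / €328.14 = 0.3230.
Break-even revenue = fixed costs × price ÷ CM = €5,952,700 × €328.14 ÷ €105.99 = €18,429,276.

€18,429,276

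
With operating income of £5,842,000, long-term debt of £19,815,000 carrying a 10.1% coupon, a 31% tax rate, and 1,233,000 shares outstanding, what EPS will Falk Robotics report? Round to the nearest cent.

Interest = £2,001,315.00, so EBT = £5,842,000 − £2,001,315.00 = £3,840,685.00.
Net income = £3,840,685.00 × (1 − 0.31) = £2,650,072.65.
EPS = £2,650,072.65 ÷ 1,233,000 = £2.15.

£2.15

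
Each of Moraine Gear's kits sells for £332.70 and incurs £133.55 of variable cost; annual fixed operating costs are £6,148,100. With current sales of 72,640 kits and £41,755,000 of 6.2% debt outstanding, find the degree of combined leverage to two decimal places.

Total contribution margin = 72,640 × £199.15 = £14,466,256.00.
Operating income = contribution − fixed costs = £14,466,256.00 − £6,148,100 = £8,318,156.00. Interest = £2,588,810.00, so EBIT − I = £5,729,346.00.
Degree of total leverage = total CM / (EBIT − interest) = £14,466,256.00 / £5,729,346.00 = 2.5249.

2.52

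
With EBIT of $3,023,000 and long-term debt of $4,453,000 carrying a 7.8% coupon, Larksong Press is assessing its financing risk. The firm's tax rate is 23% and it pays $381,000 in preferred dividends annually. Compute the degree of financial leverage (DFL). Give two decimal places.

1.39

Interest = $347,334.00.
Preferred dividends grossed up pre-tax: $381,000 / (1 − 0.23) = $494,805.19.
DFL = EBIT ÷ [EBIT − I − D_p/(1−t)] = $3,023,000 ÷ [$3,023,000 − $347,334.00 − $494,805.19] = $3,023,000 ÷ $2,180,860.81 = 1.3861.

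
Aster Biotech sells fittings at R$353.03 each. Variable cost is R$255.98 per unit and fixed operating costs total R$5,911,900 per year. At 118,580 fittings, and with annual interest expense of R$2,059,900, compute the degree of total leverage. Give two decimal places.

Total contribution margin = 118,580 × R$97.05 = R$11,508,189.00.
Operating income = contribution − fixed costs = R$11,508,189.00 − R$5,911,900 = R$5,596,289.00. Interest = R$2,059,900.00.
DOL = R$11,508,189.00 ÷ R$5,596,289.00 = 2.0564; DFL = R$5,596,289.00 ÷ R$3,536,389.00 = 1.5825.
Combined leverage = 2.0564 × 1.5825 = 3.2543.

3.25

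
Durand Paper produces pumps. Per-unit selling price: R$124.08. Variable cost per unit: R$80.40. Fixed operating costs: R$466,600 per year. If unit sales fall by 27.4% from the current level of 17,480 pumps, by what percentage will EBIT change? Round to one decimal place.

Total contribution margin = 17,480 × R$43.68 = R$763,526.40.
Subtracting fixed costs: EBIT = R$763,526.40 − R$466,600 = R$296,926.40.
DOL = contribution ÷ EBIT = R$763,526.40 ÷ R$296,926.40 = 2.5714.
Operating income changes by 2.5714 × -27.4% = -70.5%.

-70.5%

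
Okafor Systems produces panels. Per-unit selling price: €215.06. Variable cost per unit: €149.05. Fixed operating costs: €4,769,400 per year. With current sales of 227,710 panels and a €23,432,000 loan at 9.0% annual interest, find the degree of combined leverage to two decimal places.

At 227,710 units, contribution = 227,710 × €66.01 = €15,031,137.10.
Subtracting fixed costs: EBIT = €15,031,137.10 − €4,769,400 = €10,261,737.10. Interest = €2,108,880.00.
DOL = €15,031,137.10 ÷ €10,261,737.10 = 1.4648; DFL = €10,261,737.10 ÷ €8,152,857.10 = 1.2587.
DCL = DOL × DFL = 1.4648 × 1.2587 = 1.8437.

1.84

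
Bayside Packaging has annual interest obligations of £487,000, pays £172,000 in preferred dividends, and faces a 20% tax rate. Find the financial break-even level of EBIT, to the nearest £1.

Preferred dividends are paid after tax, so their pre-tax equivalent is £172,000 ÷ (1 − 0.20) = £215,000.00.
Financial break-even EBIT = interest + D_p ÷ (1 − t) = £487,000 + £215,000.00 = £702,000.00.

£702,000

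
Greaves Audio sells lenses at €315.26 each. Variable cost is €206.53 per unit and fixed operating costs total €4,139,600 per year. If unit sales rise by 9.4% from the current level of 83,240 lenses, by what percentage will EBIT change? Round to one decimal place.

+17.3%

Contribution at this volume is 83,240 × €108.73 = €9,050,685.20.
Subtracting fixed costs: EBIT = €9,050,685.20 − €4,139,600 = €4,911,085.20.
Degree of operating leverage = €9,050,685.20 / €4,911,085.20 = 1.8429.
%ΔEBIT = DOL × %ΔSales = 1.8429 × +9.4% = +17.3%.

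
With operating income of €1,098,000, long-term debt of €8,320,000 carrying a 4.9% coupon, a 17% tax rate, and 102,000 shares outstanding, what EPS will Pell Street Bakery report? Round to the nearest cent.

€5.62

Pre-tax income = €1,098,000 − €407,680.00 = €690,320.00.
After tax at 17%: net income = €690,320.00 × 0.83 = €572,965.60.
Per share: €572,965.60 / 102,000 shares = €5.62.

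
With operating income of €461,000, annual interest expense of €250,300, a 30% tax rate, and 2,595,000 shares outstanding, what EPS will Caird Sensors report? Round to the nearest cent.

€0.06

Interest = €250,300.00, so EBT = €461,000 − €250,300.00 = €210,700.00.
After tax at 30%: net income = €210,700.00 × 0.70 = €147,490.00.
Per share: €147,490.00 / 2,595,000 shares = €0.06.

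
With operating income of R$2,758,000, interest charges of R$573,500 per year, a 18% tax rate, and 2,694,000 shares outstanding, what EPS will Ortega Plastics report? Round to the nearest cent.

Interest = R$573,500.00, so EBT = R$2,758,000 − R$573,500.00 = R$2,184,500.00.
After tax at 18%: net income = R$2,184,500.00 × 0.82 = R$1,791,290.00.
Per share: R$1,791,290.00 / 2,694,000 shares = R$0.66.

R$0.66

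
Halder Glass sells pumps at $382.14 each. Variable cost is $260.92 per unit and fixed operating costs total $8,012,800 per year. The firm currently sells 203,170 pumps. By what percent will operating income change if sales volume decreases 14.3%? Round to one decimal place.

Contribution at this volume is 203,170 × $121.22 = $24,628,267.40.
Operating income = contribution − fixed costs = $24,628,267.40 − $8,012,800 = $16,615,467.40.
So DOL = total CM / EBIT = $24,628,267.40 / $16,615,467.40 = 1.4822.
So EBIT moves 1.4822 × (-14.3%) = -21.2%.

-21.2%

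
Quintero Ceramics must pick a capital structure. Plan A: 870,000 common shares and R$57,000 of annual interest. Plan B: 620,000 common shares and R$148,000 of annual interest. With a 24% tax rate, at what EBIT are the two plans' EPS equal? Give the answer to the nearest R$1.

Set EPS_A = EPS_B: (EBIT − R$57,000)(1 − 0.24) ÷ 870,000 = (EBIT − R$148,000)(1 − 0.24) ÷ 620,000.
The (1 − t) factor cancels: (EBIT − 57,000) × 620,000 = (EBIT − 148,000) × 870,000.
Solving, EBIT = (148,000·870,000 − 57,000·620,000) / (870,000 − 620,000) = 93,420,000,000 / 250,000 = 373,680.00.

R$373,680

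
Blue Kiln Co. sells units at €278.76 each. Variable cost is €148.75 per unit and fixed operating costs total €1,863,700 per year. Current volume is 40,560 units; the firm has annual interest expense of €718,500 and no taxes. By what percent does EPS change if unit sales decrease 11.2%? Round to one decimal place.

At 40,560 units, contribution = 40,560 × €130.01 = €5,273,205.60.
EBIT = €5,273,205.60 − €1,863,700 = €3,409,505.60.
After interest of €718,500.00, pre-tax earnings = €2,691,005.60.
DCL = total CM / (EBIT − I) = €5,273,205.60 / €2,691,005.60 = 1.9596.
%ΔEPS = DCL × %ΔSales = 1.9596 × -11.2% = -21.9%.

-21.9%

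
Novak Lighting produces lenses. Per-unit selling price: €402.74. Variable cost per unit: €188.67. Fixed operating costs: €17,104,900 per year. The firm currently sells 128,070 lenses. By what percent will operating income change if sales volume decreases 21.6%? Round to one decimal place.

-57.4%

At 128,070 units, contribution = 128,070 × €214.07 = €27,415,944.90.
Operating income = contribution − fixed costs = €27,415,944.90 − €17,104,900 = €10,311,044.90.
Degree of operating leverage = €27,415,944.90 / €10,311,044.90 = 2.6589.
Operating income changes by 2.6589 × -21.6% = -57.4%.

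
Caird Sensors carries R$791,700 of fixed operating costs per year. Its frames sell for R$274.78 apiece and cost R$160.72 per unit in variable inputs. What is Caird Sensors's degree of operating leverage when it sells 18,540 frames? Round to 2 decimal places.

1.60

Total contribution margin = 18,540 × R$114.06 = R$2,114,672.40.
EBIT = R$2,114,672.40 − R$791,700 = R$1,322,972.40.
So DOL = total CM / EBIT = R$2,114,672.40 / R$1,322,972.40 = 1.5984.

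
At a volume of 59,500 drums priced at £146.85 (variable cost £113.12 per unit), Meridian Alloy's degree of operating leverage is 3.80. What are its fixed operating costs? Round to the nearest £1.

At 59,500 units, contribution = 59,500 × £33.73 = £2,006,935.00.
DOL = contribution / EBIT, so EBIT = £2,006,935.00 / 3.80 = £528,140.79.
And FC = contribution − EBIT = £2,006,935.00 − £528,140.79 = £1,478,794.

£1,478,794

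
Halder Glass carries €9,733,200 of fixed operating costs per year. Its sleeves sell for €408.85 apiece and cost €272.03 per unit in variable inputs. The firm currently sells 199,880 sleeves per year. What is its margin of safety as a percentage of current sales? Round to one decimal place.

Each unit contributes €408.85 − €272.03 = €136.82. Break-even units = €9,733,200 ÷ €136.82 = 71,138.72; break-even revenue = 71,138.72 × €408.85 = €29,085,066.66.
Actual sales revenue = 199,880 × €408.85 = €81,720,938.00.
Margin of safety = (€81,720,938.00 − €29,085,066.66) ÷ €81,720,938.00 = 64.4%.

64.4%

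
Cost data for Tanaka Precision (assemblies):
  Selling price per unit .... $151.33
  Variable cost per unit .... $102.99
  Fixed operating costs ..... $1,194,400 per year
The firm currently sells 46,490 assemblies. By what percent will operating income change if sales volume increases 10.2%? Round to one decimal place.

+21.8%

Contribution at this volume is 46,490 × $48.34 = $2,247,326.60.
Subtracting fixed costs: EBIT = $2,247,326.60 − $1,194,400 = $1,052,926.60.
So DOL = total CM / EBIT = $2,247,326.60 / $1,052,926.60 = 2.1344.
%ΔEBIT = DOL × %ΔSales = 2.1344 × +10.2% = +21.8%.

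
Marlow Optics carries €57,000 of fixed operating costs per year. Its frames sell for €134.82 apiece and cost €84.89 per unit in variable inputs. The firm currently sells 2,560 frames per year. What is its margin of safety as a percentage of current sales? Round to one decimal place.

Each unit contributes €134.82 − €84.89 = €49.93. Break-even units = €57,000 ÷ €49.93 = 1,141.60; break-even revenue = 1,141.60 × €134.82 = €153,910.27.
Current sales = 2,560 × €134.82 = €345,139.20.
Margin of safety = (€345,139.20 − €153,910.27) ÷ €345,139.20 = 55.4%.

55.4%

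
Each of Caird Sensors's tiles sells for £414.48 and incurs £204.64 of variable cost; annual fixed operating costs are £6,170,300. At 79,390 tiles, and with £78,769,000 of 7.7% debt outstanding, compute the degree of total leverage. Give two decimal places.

Contribution at this volume is 79,390 × £209.84 = £16,659,197.60.
Operating income = contribution − fixed costs = £16,659,197.60 − £6,170,300 = £10,488,897.60. Interest = £6,065,213.00.
DOL = £16,659,197.60 ÷ £10,488,897.60 = 1.5883; DFL = £10,488,897.60 ÷ £4,423,684.60 = 2.3711.
Combined leverage = 1.5883 × 2.3711 = 3.7660.

3.77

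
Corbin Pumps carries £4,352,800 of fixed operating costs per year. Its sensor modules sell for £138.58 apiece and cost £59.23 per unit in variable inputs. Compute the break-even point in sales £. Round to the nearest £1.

CM per unit = £138.58 − £59.23 = £79.35; CM ratio = £79.35 / £138.58 = 0.5726.
Break-even revenue = fixed costs × price ÷ CM = £4,352,800 × £138.58 ÷ £79.35 = £7,601,903.

£7,601,903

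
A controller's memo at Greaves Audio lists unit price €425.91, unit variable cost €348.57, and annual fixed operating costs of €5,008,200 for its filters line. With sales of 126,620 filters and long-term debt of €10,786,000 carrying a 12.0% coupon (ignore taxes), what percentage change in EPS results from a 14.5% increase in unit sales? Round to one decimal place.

+40.7%

Total contribution margin = 126,620 × €77.34 = €9,792,790.80.
Operating income = contribution − fixed costs = €9,792,790.80 − €5,008,200 = €4,784,590.80.
Interest = €1,294,320.00, so EBIT − I = €3,490,270.80.
DCL = total CM / (EBIT − I) = €9,792,790.80 / €3,490,270.80 = 2.8057.
%ΔEPS = DCL × %ΔSales = 2.8057 × +14.5% = +40.7%.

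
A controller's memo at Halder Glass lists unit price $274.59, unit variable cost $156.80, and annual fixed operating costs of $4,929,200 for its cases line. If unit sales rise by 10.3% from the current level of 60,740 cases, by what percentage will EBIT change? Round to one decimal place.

+33.1%

Total contribution margin = 60,740 × $117.79 = $7,154,564.60.
Operating income = contribution − fixed costs = $7,154,564.60 − $4,929,200 = $2,225,364.60.
DOL = contribution ÷ EBIT = $7,154,564.60 ÷ $2,225,364.60 = 3.2150.
So EBIT moves 3.2150 × (+10.3%) = +33.1%.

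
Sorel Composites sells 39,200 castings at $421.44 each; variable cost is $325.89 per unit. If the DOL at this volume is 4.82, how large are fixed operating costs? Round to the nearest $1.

Total contribution margin = 39,200 × $95.55 = $3,745,560.00.
Since DOL = CM ÷ EBIT, EBIT = $3,745,560.00 ÷ 4.82 = $777,087.14.
Fixed costs = CM − EBIT = $3,745,560.00 − $777,087.14 = $2,968,473.

$2,968,473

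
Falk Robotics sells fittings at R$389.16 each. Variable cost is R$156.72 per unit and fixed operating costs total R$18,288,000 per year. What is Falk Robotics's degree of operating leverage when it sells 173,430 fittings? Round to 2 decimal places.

1.83

Contribution at this volume is 173,430 × R$232.44 = R$40,312,069.20.
Subtracting fixed costs: EBIT = R$40,312,069.20 − R$18,288,000 = R$22,024,069.20.
Degree of operating leverage = R$40,312,069.20 / R$22,024,069.20 = 1.8304.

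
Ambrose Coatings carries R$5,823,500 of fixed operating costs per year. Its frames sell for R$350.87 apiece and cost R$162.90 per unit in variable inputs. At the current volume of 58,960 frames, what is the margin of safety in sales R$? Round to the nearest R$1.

Contribution margin per unit = R$350.87 − R$162.90 = R$187.97. Break-even units = R$5,823,500 ÷ R$187.97 = 30,981.01; break-even revenue = 30,981.01 × R$350.87 = R$10,870,306.14.
Actual sales revenue = 58,960 × R$350.87 = R$20,687,295.20.
Margin of safety = R$20,687,295.20 − R$10,870,306.14 = R$9,816,989.

R$9,816,989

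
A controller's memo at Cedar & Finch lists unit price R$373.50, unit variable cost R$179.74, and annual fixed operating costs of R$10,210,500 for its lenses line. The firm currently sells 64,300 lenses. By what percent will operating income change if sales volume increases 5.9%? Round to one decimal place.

+32.7%

Total contribution margin = 64,300 × R$193.76 = R$12,458,768.00.
EBIT = R$12,458,768.00 − R$10,210,500 = R$2,248,268.00.
So DOL = total CM / EBIT = R$12,458,768.00 / R$2,248,268.00 = 5.5415.
%ΔEBIT = DOL × %ΔSales = 5.5415 × +5.9% = +32.7%.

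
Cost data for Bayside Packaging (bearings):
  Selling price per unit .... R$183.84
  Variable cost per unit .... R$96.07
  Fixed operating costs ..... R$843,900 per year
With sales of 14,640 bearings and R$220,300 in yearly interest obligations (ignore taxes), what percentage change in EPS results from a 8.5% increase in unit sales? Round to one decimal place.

Contribution at this volume is 14,640 × R$87.77 = R$1,284,952.80.
EBIT = R$1,284,952.80 − R$843,900 = R$441,052.80.
Interest = R$220,300.00, so EBIT − I = R$220,752.80.
DCL = total CM / (EBIT − I) = R$1,284,952.80 / R$220,752.80 = 5.8208.
EPS therefore changes by 5.8208 × (+8.5%) = +49.5%.

+49.5%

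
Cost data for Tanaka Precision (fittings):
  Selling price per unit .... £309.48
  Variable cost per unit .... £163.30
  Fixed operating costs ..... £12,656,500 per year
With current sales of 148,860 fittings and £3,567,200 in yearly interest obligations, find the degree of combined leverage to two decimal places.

3.93

Contribution at this volume is 148,860 × £146.18 = £21,760,354.80.
Subtracting fixed costs: EBIT = £21,760,354.80 − £12,656,500 = £9,103,854.80. Interest = £3,567,200.00.
DOL = £21,760,354.80 ÷ £9,103,854.80 = 2.3902; DFL = £9,103,854.80 ÷ £5,536,654.80 = 1.6443.
Combined leverage = 2.3902 × 1.6443 = 3.9302.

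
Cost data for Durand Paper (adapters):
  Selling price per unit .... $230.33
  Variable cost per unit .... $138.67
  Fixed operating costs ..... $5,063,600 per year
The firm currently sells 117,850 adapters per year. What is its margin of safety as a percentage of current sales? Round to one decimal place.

53.1%

Each unit contributes $230.33 − $138.67 = $91.66. Break-even units = $5,063,600 ÷ $91.66 = 55,243.29; break-even revenue = 55,243.29 × $230.33 = $12,724,187.08.
Actual sales revenue = 117,850 × $230.33 = $27,144,390.50.
Margin of safety = ($27,144,390.50 − $12,724,187.08) ÷ $27,144,390.50 = 53.1%.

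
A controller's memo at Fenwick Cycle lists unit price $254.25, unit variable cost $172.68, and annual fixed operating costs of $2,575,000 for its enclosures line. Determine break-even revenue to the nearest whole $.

Contribution margin per unit = $254.25 − $172.68 = $81.57, a CM ratio of $81.57 ÷ $254.25 = 0.3208.
Break-even revenue = fixed costs × price ÷ CM = $2,575,000 × $254.25 ÷ $81.57 = $8,026,159.

$8,026,159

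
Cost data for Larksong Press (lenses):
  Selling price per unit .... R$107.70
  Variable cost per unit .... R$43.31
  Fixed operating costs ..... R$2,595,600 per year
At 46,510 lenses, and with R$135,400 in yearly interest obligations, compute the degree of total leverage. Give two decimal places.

At 46,510 units, contribution = 46,510 × R$64.39 = R$2,994,778.90.
Subtracting fixed costs: EBIT = R$2,994,778.90 − R$2,595,600 = R$399,178.90. Interest = R$135,400.00.
DOL = R$2,994,778.90 ÷ R$399,178.90 = 7.5023; DFL = R$399,178.90 ÷ R$263,778.90 = 1.5133.
DCL = DOL × DFL = 7.5023 × 1.5133 = 11.3532.

11.35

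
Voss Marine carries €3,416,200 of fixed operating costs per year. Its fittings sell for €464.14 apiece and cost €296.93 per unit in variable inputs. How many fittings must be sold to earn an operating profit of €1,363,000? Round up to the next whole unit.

28,583 fittings

Each unit contributes €464.14 − €296.93 = €167.21.
Need Q such that Q × €167.21 − €3,416,200 = €1,363,000, i.e. Q = €4,779,200 / €167.21 = 28,582.02 → 28,583.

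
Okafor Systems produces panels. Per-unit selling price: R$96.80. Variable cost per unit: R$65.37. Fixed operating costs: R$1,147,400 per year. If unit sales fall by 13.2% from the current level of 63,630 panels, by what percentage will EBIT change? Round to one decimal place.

At 63,630 units, contribution = 63,630 × R$31.43 = R$1,999,890.90.
EBIT = R$1,999,890.90 − R$1,147,400 = R$852,490.90.
DOL = contribution ÷ EBIT = R$1,999,890.90 ÷ R$852,490.90 = 2.3459.
Operating income changes by 2.3459 × -13.2% = -31.0%.

-31.0%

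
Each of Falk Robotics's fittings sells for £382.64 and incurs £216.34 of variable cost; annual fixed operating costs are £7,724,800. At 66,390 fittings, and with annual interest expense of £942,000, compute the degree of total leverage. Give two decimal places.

4.65

At 66,390 units, contribution = 66,390 × £166.30 = £11,040,657.00.
Subtracting fixed costs: EBIT = £11,040,657.00 − £7,724,800 = £3,315,857.00. Interest = £942,000.00.
DOL = £11,040,657.00 ÷ £3,315,857.00 = 3.3297; DFL = £3,315,857.00 ÷ £2,373,857.00 = 1.3968.
Combined leverage = 3.3297 × 1.3968 = 4.6509.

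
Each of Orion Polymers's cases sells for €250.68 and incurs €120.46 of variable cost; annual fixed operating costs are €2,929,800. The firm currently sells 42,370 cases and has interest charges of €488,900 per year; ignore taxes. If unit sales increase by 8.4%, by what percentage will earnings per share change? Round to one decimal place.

Contribution at this volume is 42,370 × €130.22 = €5,517,421.40.
EBIT = €5,517,421.40 − €2,929,800 = €2,587,621.40.
Interest = €488,900.00, so EBIT − I = €2,098,721.40.
Degree of combined leverage = contribution ÷ (EBIT − I) = €5,517,421.40 ÷ €2,098,721.40 = 2.6289.
%ΔEPS = DCL × %ΔSales = 2.6289 × +8.4% = +22.1%.

+22.1%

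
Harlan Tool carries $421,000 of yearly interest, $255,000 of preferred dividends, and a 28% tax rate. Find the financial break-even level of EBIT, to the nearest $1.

Preferred dividends are paid after tax, so their pre-tax equivalent is $255,000 ÷ (1 − 0.28) = $354,166.67.
Financial break-even EBIT = interest + D_p ÷ (1 − t) = $421,000 + $354,166.67 = $775,166.67.

$775,167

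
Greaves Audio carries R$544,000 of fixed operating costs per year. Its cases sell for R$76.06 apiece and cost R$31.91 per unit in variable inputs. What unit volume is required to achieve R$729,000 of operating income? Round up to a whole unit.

Each unit contributes R$76.06 − R$31.91 = R$44.15.
Units = (FC + target) / CM = (R$544,000 + R$729,000) / R$44.15 = 28,833.52, so 28,834 cases.

28,834 cases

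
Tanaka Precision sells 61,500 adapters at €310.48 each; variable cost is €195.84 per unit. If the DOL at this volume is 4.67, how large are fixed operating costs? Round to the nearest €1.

Contribution at this volume is 61,500 × €114.64 = €7,050,360.00.
DOL = contribution / EBIT, so EBIT = €7,050,360.00 / 4.67 = €1,509,713.06.
Fixed costs = CM − EBIT = €7,050,360.00 − €1,509,713.06 = €5,540,647.

€5,540,647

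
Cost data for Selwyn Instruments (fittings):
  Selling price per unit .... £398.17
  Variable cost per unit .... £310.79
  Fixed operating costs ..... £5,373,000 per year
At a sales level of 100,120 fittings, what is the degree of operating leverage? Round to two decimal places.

Total contribution margin = 100,120 × £87.38 = £8,748,485.60.
EBIT = £8,748,485.60 − £5,373,000 = £3,375,485.60.
So DOL = total CM / EBIT = £8,748,485.60 / £3,375,485.60 = 2.5918.

2.59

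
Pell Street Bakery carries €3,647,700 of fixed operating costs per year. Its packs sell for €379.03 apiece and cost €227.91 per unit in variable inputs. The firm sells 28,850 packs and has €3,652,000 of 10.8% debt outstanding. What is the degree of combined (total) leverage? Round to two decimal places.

13.72

Contribution at this volume is 28,850 × €151.12 = €4,359,812.00.
EBIT = €4,359,812.00 − €3,647,700 = €712,112.00. Interest = €394,416.00, so EBIT − I = €317,696.00.
DCL = contribution ÷ (EBIT − I) = €4,359,812.00 ÷ €317,696.00 = 13.7232.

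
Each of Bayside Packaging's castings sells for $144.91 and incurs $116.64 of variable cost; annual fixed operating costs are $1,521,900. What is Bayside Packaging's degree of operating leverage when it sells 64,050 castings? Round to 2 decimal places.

6.27

Contribution at this volume is 64,050 × $28.27 = $1,810,693.50.
Subtracting fixed costs: EBIT = $1,810,693.50 − $1,521,900 = $288,793.50.
Degree of operating leverage = $1,810,693.50 / $288,793.50 = 6.2699.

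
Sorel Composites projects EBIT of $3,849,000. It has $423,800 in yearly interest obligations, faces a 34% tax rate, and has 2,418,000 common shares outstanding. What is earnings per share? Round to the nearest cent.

Pre-tax income = $3,849,000 − $423,800.00 = $3,425,200.00.
Net income = $3,425,200.00 × (1 − 0.34) = $2,260,632.00.
Per share: $2,260,632.00 / 2,418,000 shares = $0.93.

$0.93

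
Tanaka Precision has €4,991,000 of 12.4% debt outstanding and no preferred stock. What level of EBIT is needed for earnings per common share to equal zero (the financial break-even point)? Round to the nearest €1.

€618,884

Annual interest = 12.4% × €4,991,000 = €618,884.00.
Without preferred stock the financial break-even is simply EBIT = interest = €618,884.00.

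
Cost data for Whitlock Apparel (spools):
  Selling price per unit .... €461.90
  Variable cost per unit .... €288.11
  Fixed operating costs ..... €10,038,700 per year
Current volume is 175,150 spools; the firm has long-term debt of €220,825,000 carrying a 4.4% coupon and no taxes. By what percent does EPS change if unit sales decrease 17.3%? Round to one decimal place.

Total contribution margin = 175,150 × €173.79 = €30,439,318.50.
Operating income = contribution − fixed costs = €30,439,318.50 − €10,038,700 = €20,400,618.50.
Interest = €9,716,300.00, so EBIT − I = €10,684,318.50.
Degree of combined leverage = contribution ÷ (EBIT − I) = €30,439,318.50 ÷ €10,684,318.50 = 2.8490.
%ΔEPS = DCL × %ΔSales = 2.8490 × -17.3% = -49.3%.

-49.3%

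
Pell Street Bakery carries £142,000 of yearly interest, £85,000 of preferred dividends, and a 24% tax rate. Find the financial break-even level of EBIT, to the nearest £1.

Grossing the preferred dividend up to pre-tax terms: £85,000 / (1 − 0.24) = £111,842.11.
EPS = 0 when EBIT covers interest plus the pre-tax preferred burden: £142,000 + £111,842.11 = £253,842.11.

£253,842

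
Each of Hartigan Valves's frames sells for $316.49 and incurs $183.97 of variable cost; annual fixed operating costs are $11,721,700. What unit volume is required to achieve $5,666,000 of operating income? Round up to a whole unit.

131,209 frames

Unit CM = price − variable cost = $316.49 − $183.97 = $132.52.
Required volume = (fixed costs + target profit) ÷ CM = ($11,721,700 + $5,666,000) ÷ $132.52 = 131,208.12, so 131,209 frames.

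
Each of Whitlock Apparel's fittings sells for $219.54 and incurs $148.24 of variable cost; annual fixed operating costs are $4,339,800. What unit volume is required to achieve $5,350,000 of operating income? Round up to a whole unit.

135,902 fittings

Unit CM = price − variable cost = $219.54 − $148.24 = $71.30.
Need Q such that Q × $71.30 − $4,339,800 = $5,350,000, i.e. Q = $9,689,800 / $71.30 = 135,901.82 → 135,902.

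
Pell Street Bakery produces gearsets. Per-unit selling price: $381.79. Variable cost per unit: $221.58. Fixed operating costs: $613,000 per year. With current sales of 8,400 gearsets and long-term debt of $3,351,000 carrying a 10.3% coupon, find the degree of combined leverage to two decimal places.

3.47

At 8,400 units, contribution = 8,400 × $160.21 = $1,345,764.00.
Subtracting fixed costs: EBIT = $1,345,764.00 − $613,000 = $732,764.00. Interest = $345,153.00, so EBIT − I = $387,611.00.
Degree of total leverage = total CM / (EBIT − interest) = $1,345,764.00 / $387,611.00 = 3.4719.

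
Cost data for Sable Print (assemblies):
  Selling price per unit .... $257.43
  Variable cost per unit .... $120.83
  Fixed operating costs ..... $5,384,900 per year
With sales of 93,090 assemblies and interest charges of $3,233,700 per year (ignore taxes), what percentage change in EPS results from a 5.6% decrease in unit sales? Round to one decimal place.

-17.4%

Total contribution margin = 93,090 × $136.60 = $12,716,094.00.
EBIT = $12,716,094.00 − $5,384,900 = $7,331,194.00.
Interest = $3,233,700.00, so EBIT − I = $4,097,494.00.
Degree of combined leverage = contribution ÷ (EBIT − I) = $12,716,094.00 ÷ $4,097,494.00 = 3.1034.
%ΔEPS = DCL × %ΔSales = 3.1034 × -5.6% = -17.4%.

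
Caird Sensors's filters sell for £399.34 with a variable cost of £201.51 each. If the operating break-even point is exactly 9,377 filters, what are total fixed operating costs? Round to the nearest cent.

Contribution margin per unit = £399.34 − £201.51 = £197.83.
Fixed costs = break-even units × CM = 9,377 × £197.83 = £1,855,051.91.

£1,855,051.91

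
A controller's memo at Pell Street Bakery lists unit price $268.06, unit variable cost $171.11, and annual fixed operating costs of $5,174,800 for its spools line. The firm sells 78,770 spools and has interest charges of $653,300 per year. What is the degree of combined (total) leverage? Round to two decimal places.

4.22

Total contribution margin = 78,770 × $96.95 = $7,636,751.50.
EBIT = $7,636,751.50 − $5,174,800 = $2,461,951.50. Interest = $653,300.00.
DOL = $7,636,751.50 ÷ $2,461,951.50 = 3.1019; DFL = $2,461,951.50 ÷ $1,808,651.50 = 1.3612.
Combined leverage = 3.1019 × 1.3612 = 4.2223.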